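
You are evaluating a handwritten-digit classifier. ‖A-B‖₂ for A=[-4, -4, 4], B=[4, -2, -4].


d = √((-4-4)² + (-4+ 2)² + (4+ 4)²)
  = √(64 + 4 + 64)
  = √132 = 11.4891

11.4891


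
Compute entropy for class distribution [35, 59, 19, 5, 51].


Probabilities: [35/169, 59/169, 19/169, 5/169, 51/169] ≈ [0.2071, 0.3491, 0.1124, 0.0296, 0.3018]
H = -((35/169)·log₂(35/169) + (59/169)·log₂(59/169) + (19/169)·log₂(19/169) + (5/169)·log₂(5/169) + (51/169)·log₂(51/169))
  = 2.0268 bits

2.0268 bits


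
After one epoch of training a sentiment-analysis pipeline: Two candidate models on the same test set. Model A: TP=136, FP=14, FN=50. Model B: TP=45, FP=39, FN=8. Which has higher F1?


Model A: P=136/150=0.9067, R=136/186=0.7312, F1=2PR/(P+R)=2TP/(2TP+FP+FN)=272/336=0.8095
Model B: P=45/84=0.5357, R=45/53=0.8491, F1=2PR/(P+R)=2TP/(2TP+FP+FN)=90/137=0.6569
0.8095 > 0.6569 → Model A

Model A


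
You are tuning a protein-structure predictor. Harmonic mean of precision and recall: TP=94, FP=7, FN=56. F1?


Precision = 94/101 = 0.9307
Recall = 94/150 = 0.6267
F1 = 2·P·R/(P+R) = 2·TP/(2·TP+FP+FN) = 188/(188+7+56) = 188/251 = 0.749

0.749


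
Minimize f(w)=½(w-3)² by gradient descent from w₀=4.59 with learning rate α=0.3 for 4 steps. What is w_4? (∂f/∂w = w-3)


step 1: grad = 4.59-3 = 1.59; w = 4.59 - 0.3·(1.59) = 4.113
step 2: grad = 4.113-3 = 1.113; w = 4.113 - 0.3·(1.113) = 3.7791
step 3: grad = 3.7791-3 = 0.7791; w = 3.7791 - 0.3·(0.7791) = 3.54537
step 4: grad = 3.54537-3 = 0.54537; w = 3.54537 - 0.3·(0.54537) = 3.381759

3.381759


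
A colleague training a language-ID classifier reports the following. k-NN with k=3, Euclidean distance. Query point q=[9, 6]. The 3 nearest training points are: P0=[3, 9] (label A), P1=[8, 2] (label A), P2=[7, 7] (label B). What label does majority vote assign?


d(q,P0) = 6.7082  (label A)
d(q,P1) = 4.1231  (label A)
d(q,P2) = 2.2361  (label B)
Votes: A=2, B=1
Majority → A

A


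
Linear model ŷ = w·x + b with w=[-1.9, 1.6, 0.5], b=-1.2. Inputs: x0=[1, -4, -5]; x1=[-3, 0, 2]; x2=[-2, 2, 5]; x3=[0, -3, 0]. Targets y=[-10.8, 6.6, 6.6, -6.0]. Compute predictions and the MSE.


ŷ0 = (-1.9)·(1) + (1.6)·(-4) + (0.5)·(-5) - 1.2 = -12.0
ŷ1 = (-1.9)·(-3) + (1.6)·(0) + (0.5)·(2) - 1.2 = 5.5
ŷ2 = (-1.9)·(-2) + (1.6)·(2) + (0.5)·(5) - 1.2 = 8.3
ŷ3 = (-1.9)·(0) + (1.6)·(-3) + (0.5)·(0) - 1.2 = -6.0
errors² = [1.44, 1.21, 2.89, 0.0]
MSE = 5.5400/4 = 1.385

1.385


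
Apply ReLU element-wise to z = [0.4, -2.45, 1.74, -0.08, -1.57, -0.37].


ReLU(0.4) = max(0, 0.4) = 0.4
ReLU(-2.45) = max(0, -2.45) = 0.0
ReLU(1.74) = max(0, 1.74) = 1.74
ReLU(-0.08) = max(0, -0.08) = 0.0
ReLU(-1.57) = max(0, -1.57) = 0.0
ReLU(-0.37) = max(0, -0.37) = 0.0
result = [0.4, 0.0, 1.74, 0.0, 0.0, 0.0]

[0.4, 0.0, 1.74, 0.0, 0.0, 0.0]


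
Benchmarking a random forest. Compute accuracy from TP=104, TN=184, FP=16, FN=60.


Accuracy = (TP+TN)/(TP+TN+FP+FN)
= (104+184)/(364)
= 288/364 = 79.12%

79.12%


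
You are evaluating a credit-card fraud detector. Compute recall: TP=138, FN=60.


Recall = TP/(TP+FN)
= 138/(138+60)
= 138/198 = 69.7%

69.7%


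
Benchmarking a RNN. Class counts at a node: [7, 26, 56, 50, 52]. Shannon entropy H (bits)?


Probabilities: [7/191, 26/191, 56/191, 50/191, 52/191] ≈ [0.0366, 0.1361, 0.2932, 0.2618, 0.2723]
H = -((7/191)·log₂(7/191) + (26/191)·log₂(26/191) + (56/191)·log₂(56/191) + (50/191)·log₂(50/191) + (52/191)·log₂(52/191))
  = 2.1026 bits

2.1026 bits


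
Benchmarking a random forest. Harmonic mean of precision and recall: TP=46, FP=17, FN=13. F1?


Precision = 46/63 = 0.7302
Recall = 46/59 = 0.7797
F1 = 2·P·R/(P+R) = 2·TP/(2·TP+FP+FN) = 92/(92+17+13) = 92/122 = 0.7541

0.7541


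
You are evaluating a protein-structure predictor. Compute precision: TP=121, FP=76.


Precision = TP/(TP+FP)
= 121/(121+76)
= 121/197 = 61.42%

61.42%


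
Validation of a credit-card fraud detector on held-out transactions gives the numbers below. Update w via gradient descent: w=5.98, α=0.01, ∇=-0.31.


w_new = w - α·∇
= 5.98 - 0.01·-0.31
= 5.98 + 0.0031
= 5.9831

5.9831


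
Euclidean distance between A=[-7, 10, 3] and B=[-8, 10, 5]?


d = √((-7+ 8)² + (10-10)² + (3-5)²)
  = √(1 + 0 + 4)
  = √5 = 2.2361

2.2361


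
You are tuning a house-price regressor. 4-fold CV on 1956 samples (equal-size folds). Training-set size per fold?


Fold size = 1956/4 = 489
Training per fold = 1956 - 489 = 1467

1467


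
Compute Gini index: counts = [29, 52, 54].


Probabilities: [29/135, 52/135, 54/135] ≈ [0.2148, 0.3852, 0.4]
Σpᵢ² = (841 + 2704 + 2916)/135² = 6461/18225
Gini = 1 - Σpᵢ² = 1 - 6461/18225 = 0.6455

0.6455


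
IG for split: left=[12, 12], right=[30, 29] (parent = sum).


Parent = [42, 41], H_parent = 0.9999
H_left = 1 (n=24), H_right = 0.9998 (n=59)
H_children = (24/83)·1 + (59/83)·0.9998 = 0.9999
IG = 0.9999 - 0.9999 = 0.0

0.0


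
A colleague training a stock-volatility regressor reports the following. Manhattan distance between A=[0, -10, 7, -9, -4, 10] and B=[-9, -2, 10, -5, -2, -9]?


d = |0+ 9| + |-10+ 2| + |7-10| + |-9+ 5| + |-4+ 2| + |10+ 9|
  = 9 + 8 + 3 + 4 + 2 + 19
  = 45

45


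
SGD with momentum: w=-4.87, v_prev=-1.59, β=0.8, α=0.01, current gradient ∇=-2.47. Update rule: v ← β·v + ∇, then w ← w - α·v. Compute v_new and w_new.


v_new = 0.8·-1.59 - 2.47 = -1.272 - 2.47 = -3.742
w_new = -4.87 - 0.01·-3.742 = -4.87 + 0.03742 = -4.83258

v_new=-3.742, w_new=-4.83258


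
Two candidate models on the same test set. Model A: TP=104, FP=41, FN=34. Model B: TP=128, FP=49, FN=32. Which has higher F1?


Model A: P=104/145=0.7172, R=104/138=0.7536, F1=2PR/(P+R)=2TP/(2TP+FP+FN)=208/283=0.735
Model B: P=128/177=0.7232, R=128/160=0.8, F1=2PR/(P+R)=2TP/(2TP+FP+FN)=256/337=0.7596
0.735 < 0.7596 → Model B

Model B


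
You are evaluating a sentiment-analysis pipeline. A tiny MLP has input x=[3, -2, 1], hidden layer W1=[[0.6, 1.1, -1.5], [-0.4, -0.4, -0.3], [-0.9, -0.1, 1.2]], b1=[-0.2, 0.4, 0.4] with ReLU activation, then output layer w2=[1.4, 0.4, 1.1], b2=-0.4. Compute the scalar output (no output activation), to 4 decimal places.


z1[0] = (0.6)·(3) + (1.1)·(-2) + (-1.5)·(1) - 0.2 = -2.1
z1[1] = (-0.4)·(3) + (-0.4)·(-2) + (-0.3)·(1) + 0.4 = -0.3
z1[2] = (-0.9)·(3) + (-0.1)·(-2) + (1.2)·(1) + 0.4 = -0.9
h = ReLU(z1) = [0.0, 0.0, 0.0]
output = (1.4)·(0.0) + (0.4)·(0.0) + (1.1)·(0.0) - 0.4 = -0.4

-0.4


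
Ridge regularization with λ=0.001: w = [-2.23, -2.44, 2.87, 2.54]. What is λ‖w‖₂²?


‖w‖₂² = (-2.23)² + (-2.44)² + (2.87)² + (2.54)²
     = 4.9729 + 5.9536 + 8.2369 + 6.4516
     = 25.615
λ·‖w‖₂² = 0.001·25.615 = 0.025615

0.025615


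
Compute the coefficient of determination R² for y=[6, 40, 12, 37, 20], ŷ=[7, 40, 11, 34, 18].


ȳ = 23
SS_res = Σ(y-ŷ)² = 15
SS_tot = Σ(y-ȳ)² = 904
R² = 1 - SS_res/SS_tot = 1 - 0.0166 = 0.9834

0.9834


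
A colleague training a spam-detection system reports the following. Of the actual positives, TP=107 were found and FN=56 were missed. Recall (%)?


Recall = TP/(TP+FN)
= 107/(107+56)
= 107/163 = 65.64%

65.64%


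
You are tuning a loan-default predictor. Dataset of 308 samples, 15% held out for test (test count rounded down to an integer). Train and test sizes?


Test = ⌊308·15/100⌋ = 46
Train = 308 - 46 = 262

Train: 262, Test: 46


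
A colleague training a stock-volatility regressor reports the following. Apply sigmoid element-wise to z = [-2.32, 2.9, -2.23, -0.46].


σ(-2.32) = 1/(1+e^2.32) = 0.0895
σ(2.9) = 1/(1+e^-2.9) = 0.9478
σ(-2.23) = 1/(1+e^2.23) = 0.0971
σ(-0.46) = 1/(1+e^0.46) = 0.387
result = [0.0895, 0.9478, 0.0971, 0.387]

[0.0895, 0.9478, 0.0971, 0.387]


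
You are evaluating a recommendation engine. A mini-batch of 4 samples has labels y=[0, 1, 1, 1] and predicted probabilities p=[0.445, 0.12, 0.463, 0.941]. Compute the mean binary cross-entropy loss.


L[0] = -ln(1-0.445) = -ln(0.555) = 0.5888
L[1] = -ln(0.12) = 2.1203
L[2] = -ln(0.463) = 0.77
L[3] = -ln(0.941) = 0.0608
mean = (0.5888 + 2.1203 + 0.77 + 0.0608)/4 = 0.885

0.885


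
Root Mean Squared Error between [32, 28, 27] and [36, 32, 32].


MSE = 57/3 = 19
RMSE = √(57/3) = 4.3589

4.3589


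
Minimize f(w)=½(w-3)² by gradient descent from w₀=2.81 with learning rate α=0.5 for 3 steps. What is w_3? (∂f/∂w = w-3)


step 1: grad = 2.81-3 = -0.19; w = 2.81 - 0.5·(-0.19) = 2.905
step 2: grad = 2.905-3 = -0.095; w = 2.905 - 0.5·(-0.095) = 2.9525
step 3: grad = 2.9525-3 = -0.0475; w = 2.9525 - 0.5·(-0.0475) = 2.97625

2.97625


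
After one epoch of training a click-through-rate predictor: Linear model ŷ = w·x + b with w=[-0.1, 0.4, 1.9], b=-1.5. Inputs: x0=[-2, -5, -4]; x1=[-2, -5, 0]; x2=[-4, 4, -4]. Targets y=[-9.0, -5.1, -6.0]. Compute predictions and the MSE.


ŷ0 = (-0.1)·(-2) + (0.4)·(-5) + (1.9)·(-4) - 1.5 = -10.9
ŷ1 = (-0.1)·(-2) + (0.4)·(-5) + (1.9)·(0) - 1.5 = -3.3
ŷ2 = (-0.1)·(-4) + (0.4)·(4) + (1.9)·(-4) - 1.5 = -7.1
errors² = [3.61, 3.24, 1.21]
MSE = 8.0600/3 = 2.6867

2.6867


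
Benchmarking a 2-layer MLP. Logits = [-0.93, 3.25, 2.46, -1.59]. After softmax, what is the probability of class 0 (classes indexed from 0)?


Exponentials: e^-0.93=0.3946, e^3.25=25.7903, e^2.46=11.7048, e^-1.59=0.2039
Sum = 38.0936
Softmax = [0.0104, 0.677, 0.3073, 0.0054]
p[0] = 0.3946/38.0936 = 0.0104

0.0104


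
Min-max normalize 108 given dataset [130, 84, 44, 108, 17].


min=17, max=130
(108-17)/(130-17) = 91/113 = 0.8053

0.8053


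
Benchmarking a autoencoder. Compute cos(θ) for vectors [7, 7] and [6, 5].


A·B = 7·6 + 7·5 = 77
‖A‖ = √98 = 9.8995, ‖B‖ = √61 = 7.8102
cos = 77/(√98·√61) = 77/√5978 = 0.9959

0.9959


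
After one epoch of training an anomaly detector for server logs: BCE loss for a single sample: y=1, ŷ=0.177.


BCE = -[y·ln(p) + (1-y)·ln(1-p)]
= -1·ln(0.177) - 0
= -ln(0.177) = 1.7316

1.7316


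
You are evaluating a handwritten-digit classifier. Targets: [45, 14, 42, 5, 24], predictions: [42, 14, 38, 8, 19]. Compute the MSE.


Squared errors: (45-42)²=9, (14-14)²=0, (42-38)²=16, (5-8)²=9, (24-19)²=25
Sum = 59
MSE = 59/5 = 59/5

59/5


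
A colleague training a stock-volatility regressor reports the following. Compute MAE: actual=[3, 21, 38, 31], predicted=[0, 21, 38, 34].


Absolute errors: |3-0|=3, |21-21|=0, |38-38|=0, |31-34|=3
Sum = 6
MAE = 6/4 = 3/2

3/2


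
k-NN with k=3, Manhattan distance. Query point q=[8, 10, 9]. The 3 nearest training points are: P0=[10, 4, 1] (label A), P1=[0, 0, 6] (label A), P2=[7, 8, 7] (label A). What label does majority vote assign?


d(q,P0) = 16  (label A)
d(q,P1) = 21  (label A)
d(q,P2) = 5  (label A)
Votes: A=3, B=0
Majority → A

A


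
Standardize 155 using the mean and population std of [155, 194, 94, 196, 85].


μ = 144.8, σ = 47.5453
z = (155 - 144.8)/47.5453 = 0.2145

0.2145


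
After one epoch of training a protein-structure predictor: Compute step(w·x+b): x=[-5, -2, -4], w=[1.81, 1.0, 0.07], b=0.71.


z = (-5)·(1.81) + (-2)·(1.0) + (-4)·(0.07) + 0.71
  = -10.62
step(z) = 0 (z<0)

0


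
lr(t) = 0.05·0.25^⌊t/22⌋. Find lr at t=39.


n_drops = ⌊39/22⌋ = 1
lr = 0.05·0.25^1 = 0.05·0.25 = 0.0125

0.0125


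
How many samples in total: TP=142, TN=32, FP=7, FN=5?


Total = TP + TN + FP + FN
= 142 + 32 + 7 + 5
= 186
(Predicted positive: 149, predicted negative: 37)

186


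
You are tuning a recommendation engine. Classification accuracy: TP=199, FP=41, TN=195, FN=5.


Accuracy = (TP+TN)/(TP+TN+FP+FN)
= (199+195)/(440)
= 394/440 = 89.55%

89.55%


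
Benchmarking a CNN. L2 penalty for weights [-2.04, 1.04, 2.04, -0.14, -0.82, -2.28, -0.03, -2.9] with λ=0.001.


‖w‖₂² = (-2.04)² + (1.04)² + (2.04)² + (-0.14)² + (-0.82)² + (-2.28)² + (-0.03)² + (-2.9)²
     = 4.1616 + 1.0816 + 4.1616 + 0.0196 + 0.6724 + 5.1984 + 0.0009 + 8.41
     = 23.7061
λ·‖w‖₂² = 0.001·23.7061 = 0.023706

0.023706


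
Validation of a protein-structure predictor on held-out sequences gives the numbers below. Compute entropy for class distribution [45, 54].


Probabilities: [45/99, 54/99] ≈ [0.4545, 0.5455]
H = -((45/99)·log₂(45/99) + (54/99)·log₂(54/99))
  = 0.994 bits

0.994 bits


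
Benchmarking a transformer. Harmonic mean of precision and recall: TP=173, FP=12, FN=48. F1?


Precision = 173/185 = 0.9351
Recall = 173/221 = 0.7828
F1 = 2·P·R/(P+R) = 2·TP/(2·TP+FP+FN) = 346/(346+12+48) = 346/406 = 0.8522

0.8522


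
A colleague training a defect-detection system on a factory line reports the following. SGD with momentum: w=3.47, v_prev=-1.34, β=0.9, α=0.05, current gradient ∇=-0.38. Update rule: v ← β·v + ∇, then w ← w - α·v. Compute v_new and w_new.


v_new = 0.9·-1.34 - 0.38 = -1.206 - 0.38 = -1.586
w_new = 3.47 - 0.05·-1.586 = 3.47 + 0.0793 = 3.5493

v_new=-1.586, w_new=3.5493


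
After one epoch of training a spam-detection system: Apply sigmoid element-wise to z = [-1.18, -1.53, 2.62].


σ(-1.18) = 1/(1+e^1.18) = 0.2351
σ(-1.53) = 1/(1+e^1.53) = 0.178
σ(2.62) = 1/(1+e^-2.62) = 0.9321
result = [0.2351, 0.178, 0.9321]

[0.2351, 0.178, 0.9321]


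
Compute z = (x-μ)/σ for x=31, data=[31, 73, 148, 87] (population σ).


μ = 84.75, σ = 41.9307
z = (31 - 84.75)/41.9307 = -1.2819

-1.2819


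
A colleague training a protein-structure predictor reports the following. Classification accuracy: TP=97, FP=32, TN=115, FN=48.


Accuracy = (TP+TN)/(TP+TN+FP+FN)
= (97+115)/(292)
= 212/292 = 72.6%

72.6%


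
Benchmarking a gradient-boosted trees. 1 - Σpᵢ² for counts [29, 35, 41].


Probabilities: [29/105, 35/105, 41/105] ≈ [0.2762, 0.3333, 0.3905]
Σpᵢ² = (841 + 1225 + 1681)/105² = 3747/11025
Gini = 1 - Σpᵢ² = 1 - 3747/11025 = 0.6601

0.6601


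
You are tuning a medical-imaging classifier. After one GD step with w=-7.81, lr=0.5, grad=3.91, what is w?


w_new = w - α·∇
= -7.81 - 0.5·3.91
= -7.81 - 1.955
= -9.765

-9.765


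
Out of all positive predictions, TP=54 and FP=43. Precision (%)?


Precision = TP/(TP+FP)
= 54/(54+43)
= 54/97 = 55.67%

55.67%


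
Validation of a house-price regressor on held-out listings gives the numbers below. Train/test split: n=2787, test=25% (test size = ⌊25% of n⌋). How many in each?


Test = ⌊2787·25/100⌋ = 696
Train = 2787 - 696 = 2091

Train: 2091, Test: 696


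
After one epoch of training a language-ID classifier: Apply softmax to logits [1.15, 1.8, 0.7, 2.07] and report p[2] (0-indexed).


Exponentials: e^1.15=3.1582, e^1.8=6.0496, e^0.7=2.0138, e^2.07=7.9248
Sum = 19.1464
Softmax = [0.1649, 0.316, 0.1052, 0.4139]
p[2] = 2.0138/19.1464 = 0.1052

0.1052


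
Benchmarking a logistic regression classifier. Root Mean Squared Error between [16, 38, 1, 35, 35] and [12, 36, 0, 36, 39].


MSE = 38/5 = 7.6
RMSE = √(38/5) = 2.7568

2.7568


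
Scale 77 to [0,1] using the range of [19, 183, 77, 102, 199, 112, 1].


min=1, max=199
(77-1)/(199-1) = 76/198 = 0.3838

0.3838


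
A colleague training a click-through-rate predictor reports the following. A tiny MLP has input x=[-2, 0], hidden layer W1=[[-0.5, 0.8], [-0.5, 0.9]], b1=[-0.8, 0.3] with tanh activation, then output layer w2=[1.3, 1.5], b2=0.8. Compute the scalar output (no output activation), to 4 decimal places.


z1[0] = (-0.5)·(-2) + (0.8)·(0) - 0.8 = 0.2
z1[1] = (-0.5)·(-2) + (0.9)·(0) + 0.3 = 1.3
h = tanh(z1) = [0.1974, 0.8617]
output = (1.3)·(0.1974) + (1.5)·(0.8617) + 0.8 = 2.3492

2.3492


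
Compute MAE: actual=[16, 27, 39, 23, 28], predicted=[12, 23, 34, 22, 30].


Absolute errors: |16-12|=4, |27-23|=4, |39-34|=5, |23-22|=1, |28-30|=2
Sum = 16
MAE = 16/5 = 16/5

16/5


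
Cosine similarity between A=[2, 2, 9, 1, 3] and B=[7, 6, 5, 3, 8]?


A·B = 2·7 + 2·6 + 9·5 + 1·3 + 3·8 = 98
‖A‖ = √99 = 9.9499, ‖B‖ = √183 = 13.5277
cos = 98/(√99·√183) = 98/√18117 = 0.7281

0.7281


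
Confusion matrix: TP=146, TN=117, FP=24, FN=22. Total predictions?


Total = TP + TN + FP + FN
= 146 + 117 + 24 + 22
= 309
(Predicted positive: 170, predicted negative: 139)

309


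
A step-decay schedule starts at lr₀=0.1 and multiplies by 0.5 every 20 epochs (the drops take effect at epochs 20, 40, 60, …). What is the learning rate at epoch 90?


n_drops = ⌊90/20⌋ = 4
lr = 0.1·0.5^4 = 0.1·0.0625 = 0.00625

0.00625


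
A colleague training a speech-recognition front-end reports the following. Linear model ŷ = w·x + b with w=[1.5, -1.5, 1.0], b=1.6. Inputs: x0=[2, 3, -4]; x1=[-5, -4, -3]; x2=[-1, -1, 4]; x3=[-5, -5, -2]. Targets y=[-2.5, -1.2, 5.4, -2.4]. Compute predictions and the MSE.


ŷ0 = (1.5)·(2) + (-1.5)·(3) + (1.0)·(-4) + 1.6 = -3.9
ŷ1 = (1.5)·(-5) + (-1.5)·(-4) + (1.0)·(-3) + 1.6 = -2.9
ŷ2 = (1.5)·(-1) + (-1.5)·(-1) + (1.0)·(4) + 1.6 = 5.6
ŷ3 = (1.5)·(-5) + (-1.5)·(-5) + (1.0)·(-2) + 1.6 = -0.4
errors² = [1.96, 2.89, 0.04, 4.0]
MSE = 8.8900/4 = 2.2225

2.2225


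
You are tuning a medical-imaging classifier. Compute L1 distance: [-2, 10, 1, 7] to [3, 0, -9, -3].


d = |-2-3| + |10-0| + |1+ 9| + |7+ 3|
  = 5 + 10 + 10 + 10
  = 35

35


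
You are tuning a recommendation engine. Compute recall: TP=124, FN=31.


Recall = TP/(TP+FN)
= 124/(124+31)
= 124/155 = 80.0%

80.0%


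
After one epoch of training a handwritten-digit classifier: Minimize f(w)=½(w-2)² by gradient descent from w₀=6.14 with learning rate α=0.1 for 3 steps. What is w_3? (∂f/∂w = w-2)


step 1: grad = 6.14-2 = 4.14; w = 6.14 - 0.1·(4.14) = 5.726
step 2: grad = 5.726-2 = 3.726; w = 5.726 - 0.1·(3.726) = 5.3534
step 3: grad = 5.3534-2 = 3.3534; w = 5.3534 - 0.1·(3.3534) = 5.01806

5.01806


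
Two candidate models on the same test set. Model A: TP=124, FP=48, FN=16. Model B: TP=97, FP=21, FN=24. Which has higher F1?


Model A: P=124/172=0.7209, R=124/140=0.8857, F1=2PR/(P+R)=2TP/(2TP+FP+FN)=248/312=0.7949
Model B: P=97/118=0.822, R=97/121=0.8017, F1=2PR/(P+R)=2TP/(2TP+FP+FN)=194/239=0.8117
0.7949 < 0.8117 → Model B

Model B


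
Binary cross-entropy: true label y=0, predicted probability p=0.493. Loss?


BCE = -[y·ln(p) + (1-y)·ln(1-p)]
= -0 - 1·ln(1-0.493)
= -ln(0.507) = 0.6792

0.6792


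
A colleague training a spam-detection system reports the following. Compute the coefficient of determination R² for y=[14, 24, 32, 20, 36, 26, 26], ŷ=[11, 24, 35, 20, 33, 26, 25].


ȳ = 25.4286
SS_res = Σ(y-ŷ)² = 28
SS_tot = Σ(y-ȳ)² = 317.71
R² = 1 - SS_res/SS_tot = 1 - 0.0881 = 0.9119

0.9119


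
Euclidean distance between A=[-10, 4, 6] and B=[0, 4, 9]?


d = √((-10-0)² + (4-4)² + (6-9)²)
  = √(100 + 0 + 9)
  = √109 = 10.4403

10.4403


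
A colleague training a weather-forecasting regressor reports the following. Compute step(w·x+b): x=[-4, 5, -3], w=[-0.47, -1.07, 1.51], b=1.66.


z = (-4)·(-0.47) + (5)·(-1.07) + (-3)·(1.51) + 1.66
  = -6.34
step(z) = 0 (z<0)

0


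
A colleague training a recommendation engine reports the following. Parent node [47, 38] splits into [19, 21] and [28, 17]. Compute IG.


Parent = [47, 38], H_parent = 0.9919
H_left = 0.9982 (n=40), H_right = 0.9565 (n=45)
H_children = (40/85)·0.9982 + (45/85)·0.9565 = 0.9761
IG = 0.9919 - 0.9761 = 0.0158

0.0158


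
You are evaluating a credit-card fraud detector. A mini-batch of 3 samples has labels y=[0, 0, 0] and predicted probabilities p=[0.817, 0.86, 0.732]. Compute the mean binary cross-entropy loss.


L[0] = -ln(1-0.817) = -ln(0.183) = 1.6983
L[1] = -ln(1-0.86) = -ln(0.14) = 1.9661
L[2] = -ln(1-0.732) = -ln(0.268) = 1.3168
mean = (1.6983 + 1.9661 + 1.3168)/3 = 1.6604

1.6604


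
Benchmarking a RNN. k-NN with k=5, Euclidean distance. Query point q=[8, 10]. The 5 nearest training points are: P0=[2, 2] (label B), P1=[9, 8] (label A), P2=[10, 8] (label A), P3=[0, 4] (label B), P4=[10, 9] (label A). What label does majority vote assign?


d(q,P0) = 10.0  (label B)
d(q,P1) = 2.2361  (label A)
d(q,P2) = 2.8284  (label A)
d(q,P3) = 10.0  (label B)
d(q,P4) = 2.2361  (label A)
Votes: A=3, B=2
Majority → A

A


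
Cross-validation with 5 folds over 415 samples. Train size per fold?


Fold size = 415/5 = 83
Training per fold = 415 - 83 = 332

332


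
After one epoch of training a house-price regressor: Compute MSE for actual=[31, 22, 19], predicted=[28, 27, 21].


Squared errors: (31-28)²=9, (22-27)²=25, (19-21)²=4
Sum = 38
MSE = 38/3 = 38/3

38/3


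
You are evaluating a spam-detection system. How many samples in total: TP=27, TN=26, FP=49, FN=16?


Total = TP + TN + FP + FN
= 27 + 26 + 49 + 16
= 118
(Predicted positive: 76, predicted negative: 42)

118


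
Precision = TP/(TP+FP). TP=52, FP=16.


Precision = TP/(TP+FP)
= 52/(52+16)
= 52/68 = 76.47%

76.47%


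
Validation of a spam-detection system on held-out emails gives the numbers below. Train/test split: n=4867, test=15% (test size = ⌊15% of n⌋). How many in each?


Test = ⌊4867·15/100⌋ = 730
Train = 4867 - 730 = 4137

Train: 4137, Test: 730


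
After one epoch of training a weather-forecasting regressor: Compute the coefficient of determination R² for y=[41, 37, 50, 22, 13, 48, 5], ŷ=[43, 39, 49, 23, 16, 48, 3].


ȳ = 30.8571
SS_res = Σ(y-ŷ)² = 23
SS_tot = Σ(y-ȳ)² = 1866.86
R² = 1 - SS_res/SS_tot = 1 - 0.0123 = 0.9877

0.9877


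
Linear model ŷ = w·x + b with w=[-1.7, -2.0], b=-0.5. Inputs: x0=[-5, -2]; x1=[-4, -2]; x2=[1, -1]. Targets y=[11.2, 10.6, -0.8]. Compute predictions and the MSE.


ŷ0 = (-1.7)·(-5) + (-2.0)·(-2) - 0.5 = 12.0
ŷ1 = (-1.7)·(-4) + (-2.0)·(-2) - 0.5 = 10.3
ŷ2 = (-1.7)·(1) + (-2.0)·(-1) - 0.5 = -0.2
errors² = [0.64, 0.09, 0.36]
MSE = 1.0900/3 = 0.3633

0.3633


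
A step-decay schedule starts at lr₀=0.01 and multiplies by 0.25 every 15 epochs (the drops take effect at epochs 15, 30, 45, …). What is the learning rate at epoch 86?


n_drops = ⌊86/15⌋ = 5
lr = 0.01·0.25^5 = 0.01·0.0009765625 = 0.000009765625

0.000009765625


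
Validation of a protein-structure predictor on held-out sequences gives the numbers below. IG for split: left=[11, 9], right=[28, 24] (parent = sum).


Parent = [39, 33], H_parent = 0.995
H_left = 0.9928 (n=20), H_right = 0.9957 (n=52)
H_children = (20/72)·0.9928 + (52/72)·0.9957 = 0.9949
IG = 0.995 - 0.9949 = 0.0001

0.0001


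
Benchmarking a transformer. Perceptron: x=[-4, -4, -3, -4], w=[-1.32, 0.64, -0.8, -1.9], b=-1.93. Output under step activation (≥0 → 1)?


z = (-4)·(-1.32) + (-4)·(0.64) + (-3)·(-0.8) + (-4)·(-1.9) - 1.93
  = 10.79
step(z) = 1 (z≥0)

1


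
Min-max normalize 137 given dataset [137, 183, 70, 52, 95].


min=52, max=183
(137-52)/(183-52) = 85/131 = 0.6489

0.6489


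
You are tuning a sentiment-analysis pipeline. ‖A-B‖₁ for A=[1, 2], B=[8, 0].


d = |1-8| + |2-0|
  = 7 + 2
  = 9

9


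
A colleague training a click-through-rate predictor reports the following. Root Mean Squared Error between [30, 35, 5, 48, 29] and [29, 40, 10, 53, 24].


MSE = 101/5 = 20.2
RMSE = √(101/5) = 4.4944

4.4944


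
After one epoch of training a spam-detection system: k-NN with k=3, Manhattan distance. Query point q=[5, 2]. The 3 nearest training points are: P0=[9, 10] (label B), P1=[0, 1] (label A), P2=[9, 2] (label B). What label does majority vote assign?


d(q,P0) = 12  (label B)
d(q,P1) = 6  (label A)
d(q,P2) = 4  (label B)
Votes: A=1, B=2
Majority → B

B


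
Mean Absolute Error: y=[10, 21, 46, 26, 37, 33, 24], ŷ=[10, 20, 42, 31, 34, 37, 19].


Absolute errors: |10-10|=0, |21-20|=1, |46-42|=4, |26-31|=5, |37-34|=3, |33-37|=4, |24-19|=5
Sum = 22
MAE = 22/7 = 22/7

22/7


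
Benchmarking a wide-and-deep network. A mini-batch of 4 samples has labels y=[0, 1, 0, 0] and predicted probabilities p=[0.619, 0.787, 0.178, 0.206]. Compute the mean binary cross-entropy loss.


L[0] = -ln(1-0.619) = -ln(0.381) = 0.965
L[1] = -ln(0.787) = 0.2395
L[2] = -ln(1-0.178) = -ln(0.822) = 0.196
L[3] = -ln(1-0.206) = -ln(0.794) = 0.2307
mean = (0.965 + 0.2395 + 0.196 + 0.2307)/4 = 0.4078

0.4078


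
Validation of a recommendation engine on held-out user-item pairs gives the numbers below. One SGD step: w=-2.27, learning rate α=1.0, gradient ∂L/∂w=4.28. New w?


w_new = w - α·∇
= -2.27 - 1.0·4.28
= -2.27 - 4.28
= -6.55

-6.55


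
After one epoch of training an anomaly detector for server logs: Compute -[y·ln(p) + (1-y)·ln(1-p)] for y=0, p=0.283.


BCE = -[y·ln(p) + (1-y)·ln(1-p)]
= -0 - 1·ln(1-0.283)
= -ln(0.717) = 0.3327

0.3327


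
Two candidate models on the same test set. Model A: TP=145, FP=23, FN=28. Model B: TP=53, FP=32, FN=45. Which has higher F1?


Model A: P=145/168=0.8631, R=145/173=0.8382, F1=2PR/(P+R)=2TP/(2TP+FP+FN)=290/341=0.8504
Model B: P=53/85=0.6235, R=53/98=0.5408, F1=2PR/(P+R)=2TP/(2TP+FP+FN)=106/183=0.5792
0.8504 > 0.5792 → Model A

Model A


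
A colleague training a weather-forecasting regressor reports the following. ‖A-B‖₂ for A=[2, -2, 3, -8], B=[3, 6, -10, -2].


d = √((2-3)² + (-2-6)² + (3+ 10)² + (-8+ 2)²)
  = √(1 + 64 + 169 + 36)
  = √270 = 16.4317

16.4317


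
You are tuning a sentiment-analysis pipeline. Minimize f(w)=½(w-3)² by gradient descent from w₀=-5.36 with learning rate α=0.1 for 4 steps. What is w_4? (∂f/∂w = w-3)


step 1: grad = -5.36-3 = -8.36; w = -5.36 - 0.1·(-8.36) = -4.524
step 2: grad = -4.524-3 = -7.524; w = -4.524 - 0.1·(-7.524) = -3.7716
step 3: grad = -3.7716-3 = -6.7716; w = -3.7716 - 0.1·(-6.7716) = -3.09444
step 4: grad = -3.09444-3 = -6.09444; w = -3.09444 - 0.1·(-6.09444) = -2.484996

-2.484996


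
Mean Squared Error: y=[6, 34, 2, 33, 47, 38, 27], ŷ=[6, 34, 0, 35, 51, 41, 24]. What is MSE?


Squared errors: (6-6)²=0, (34-34)²=0, (2-0)²=4, (33-35)²=4, (47-51)²=16, (38-41)²=9, (27-24)²=9
Sum = 42
MSE = 42/7 = 6

6


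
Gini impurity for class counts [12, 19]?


Probabilities: [12/31, 19/31] ≈ [0.3871, 0.6129]
Σpᵢ² = (144 + 361)/31² = 505/961
Gini = 1 - Σpᵢ² = 1 - 505/961 = 0.4745

0.4745


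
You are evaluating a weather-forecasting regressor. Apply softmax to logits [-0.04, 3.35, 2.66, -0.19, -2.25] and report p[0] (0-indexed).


Exponentials: e^-0.04=0.9608, e^3.35=28.5027, e^2.66=14.2963, e^-0.19=0.827, e^-2.25=0.1054
Sum = 44.6922
Softmax = [0.0215, 0.6378, 0.3199, 0.0185, 0.0024]
p[0] = 0.9608/44.6922 = 0.0215

0.0215


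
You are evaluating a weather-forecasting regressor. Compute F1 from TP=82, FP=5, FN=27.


Precision = 82/87 = 0.9425
Recall = 82/109 = 0.7523
F1 = 2·P·R/(P+R) = 2·TP/(2·TP+FP+FN) = 164/(164+5+27) = 164/196 = 0.8367

0.8367


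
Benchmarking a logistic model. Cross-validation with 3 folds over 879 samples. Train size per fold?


Fold size = 879/3 = 293
Training per fold = 879 - 293 = 586

586


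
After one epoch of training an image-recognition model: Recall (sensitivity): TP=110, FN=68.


Recall = TP/(TP+FN)
= 110/(110+68)
= 110/178 = 61.8%

61.8%


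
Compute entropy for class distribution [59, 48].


Probabilities: [59/107, 48/107] ≈ [0.5514, 0.4486]
H = -((59/107)·log₂(59/107) + (48/107)·log₂(48/107))
  = 0.9924 bits

0.9924 bits


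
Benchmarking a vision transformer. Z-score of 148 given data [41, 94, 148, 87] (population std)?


μ = 92.5, σ = 37.9638
z = (148 - 92.5)/37.9638 = 1.4619

1.4619


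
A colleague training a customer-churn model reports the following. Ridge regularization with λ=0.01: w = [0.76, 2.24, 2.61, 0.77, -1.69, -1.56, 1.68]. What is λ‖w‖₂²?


‖w‖₂² = (0.76)² + (2.24)² + (2.61)² + (0.77)² + (-1.69)² + (-1.56)² + (1.68)²
     = 0.5776 + 5.0176 + 6.8121 + 0.5929 + 2.8561 + 2.4336 + 2.8224
     = 21.1123
λ·‖w‖₂² = 0.01·21.1123 = 0.211123

0.211123


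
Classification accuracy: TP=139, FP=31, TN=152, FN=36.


Accuracy = (TP+TN)/(TP+TN+FP+FN)
= (139+152)/(358)
= 291/358 = 81.28%

81.28%


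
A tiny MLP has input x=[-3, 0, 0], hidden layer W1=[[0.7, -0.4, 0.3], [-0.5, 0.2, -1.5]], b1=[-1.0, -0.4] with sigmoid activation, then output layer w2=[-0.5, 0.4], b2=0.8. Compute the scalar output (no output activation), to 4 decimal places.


z1[0] = (0.7)·(-3) + (-0.4)·(0) + (0.3)·(0) - 1.0 = -3.1
z1[1] = (-0.5)·(-3) + (0.2)·(0) + (-1.5)·(0) - 0.4 = 1.1
h = sigmoid(z1) = [0.0431, 0.7503]
output = (-0.5)·(0.0431) + (0.4)·(0.7503) + 0.8 = 1.0786

1.0786


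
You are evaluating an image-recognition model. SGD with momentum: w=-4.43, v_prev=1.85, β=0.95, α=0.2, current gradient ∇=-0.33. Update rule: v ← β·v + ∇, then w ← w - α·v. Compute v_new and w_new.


v_new = 0.95·1.85 - 0.33 = 1.7575 - 0.33 = 1.4275
w_new = -4.43 - 0.2·1.4275 = -4.43 - 0.2855 = -4.7155

v_new=1.4275, w_new=-4.7155


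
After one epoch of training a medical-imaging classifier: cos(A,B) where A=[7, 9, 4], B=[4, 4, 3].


A·B = 7·4 + 9·4 + 4·3 = 76
‖A‖ = √146 = 12.083, ‖B‖ = √41 = 6.4031
cos = 76/(√146·√41) = 76/√5986 = 0.9823

0.9823


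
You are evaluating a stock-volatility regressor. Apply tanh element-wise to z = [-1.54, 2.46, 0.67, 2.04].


tanh(-1.54) = -0.9121
tanh(2.46) = 0.9855
tanh(0.67) = 0.585
tanh(2.04) = 0.9667
result = [-0.9121, 0.9855, 0.585, 0.9667]

[-0.9121, 0.9855, 0.585, 0.9667]


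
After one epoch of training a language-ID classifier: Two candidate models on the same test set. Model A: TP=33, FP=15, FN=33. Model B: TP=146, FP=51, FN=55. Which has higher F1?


Model A: P=33/48=0.6875, R=33/66=0.5, F1=2PR/(P+R)=2TP/(2TP+FP+FN)=66/114=0.5789
Model B: P=146/197=0.7411, R=146/201=0.7264, F1=2PR/(P+R)=2TP/(2TP+FP+FN)=292/398=0.7337
0.5789 < 0.7337 → Model B

Model B


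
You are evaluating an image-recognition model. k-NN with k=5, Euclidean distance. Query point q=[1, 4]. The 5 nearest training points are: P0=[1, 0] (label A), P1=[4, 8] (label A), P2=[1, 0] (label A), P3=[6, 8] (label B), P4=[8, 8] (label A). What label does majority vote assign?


d(q,P0) = 4.0  (label A)
d(q,P1) = 5.0  (label A)
d(q,P2) = 4.0  (label A)
d(q,P3) = 6.4031  (label B)
d(q,P4) = 8.0623  (label A)
Votes: A=4, B=1
Majority → A

A


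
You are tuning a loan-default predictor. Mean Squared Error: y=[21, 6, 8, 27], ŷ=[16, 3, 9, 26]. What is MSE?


Squared errors: (21-16)²=25, (6-3)²=9, (8-9)²=1, (27-26)²=1
Sum = 36
MSE = 36/4 = 9

9


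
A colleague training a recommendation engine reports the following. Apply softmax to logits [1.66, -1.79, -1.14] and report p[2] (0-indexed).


Exponentials: e^1.66=5.2593, e^-1.79=0.167, e^-1.14=0.3198
Sum = 5.7461
Softmax = [0.9153, 0.0291, 0.0557]
p[2] = 0.3198/5.7461 = 0.0557

0.0557


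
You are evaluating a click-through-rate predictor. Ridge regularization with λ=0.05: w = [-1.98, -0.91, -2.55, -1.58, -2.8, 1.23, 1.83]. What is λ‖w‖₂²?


‖w‖₂² = (-1.98)² + (-0.91)² + (-2.55)² + (-1.58)² + (-2.8)² + (1.23)² + (1.83)²
     = 3.9204 + 0.8281 + 6.5025 + 2.4964 + 7.84 + 1.5129 + 3.3489
     = 26.4492
λ·‖w‖₂² = 0.05·26.4492 = 1.32246

1.32246


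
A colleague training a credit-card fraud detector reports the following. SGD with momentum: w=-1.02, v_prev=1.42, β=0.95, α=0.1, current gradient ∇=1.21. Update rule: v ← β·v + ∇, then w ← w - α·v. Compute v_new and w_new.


v_new = 0.95·1.42 + 1.21 = 1.349 + 1.21 = 2.559
w_new = -1.02 - 0.1·2.559 = -1.02 - 0.2559 = -1.2759

v_new=2.559, w_new=-1.2759


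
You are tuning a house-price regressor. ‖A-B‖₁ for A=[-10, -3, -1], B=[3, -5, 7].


d = |-10-3| + |-3+ 5| + |-1-7|
  = 13 + 2 + 8
  = 23

23


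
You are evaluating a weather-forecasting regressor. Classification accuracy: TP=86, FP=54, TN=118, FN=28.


Accuracy = (TP+TN)/(TP+TN+FP+FN)
= (86+118)/(286)
= 204/286 = 71.33%

71.33%


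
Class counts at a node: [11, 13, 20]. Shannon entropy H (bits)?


Probabilities: [11/44, 13/44, 20/44] ≈ [0.25, 0.2955, 0.4545]
H = -((11/44)·log₂(11/44) + (13/44)·log₂(13/44) + (20/44)·log₂(20/44))
  = 1.5367 bits

1.5367 bits


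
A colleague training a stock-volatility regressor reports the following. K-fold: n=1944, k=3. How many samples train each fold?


Fold size = 1944/3 = 648
Training per fold = 1944 - 648 = 1296

1296


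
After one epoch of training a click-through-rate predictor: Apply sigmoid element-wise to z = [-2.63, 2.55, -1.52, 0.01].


σ(-2.63) = 1/(1+e^2.63) = 0.0672
σ(2.55) = 1/(1+e^-2.55) = 0.9276
σ(-1.52) = 1/(1+e^1.52) = 0.1795
σ(0.01) = 1/(1+e^-0.01) = 0.5025
result = [0.0672, 0.9276, 0.1795, 0.5025]

[0.0672, 0.9276, 0.1795, 0.5025]


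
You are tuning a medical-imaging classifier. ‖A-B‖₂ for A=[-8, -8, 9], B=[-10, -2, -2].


d = √((-8+ 10)² + (-8+ 2)² + (9+ 2)²)
  = √(4 + 36 + 121)
  = √161 = 12.6886

12.6886


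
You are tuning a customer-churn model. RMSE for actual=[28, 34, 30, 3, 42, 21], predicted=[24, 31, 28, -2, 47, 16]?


MSE = 104/6 = 17.3333
RMSE = √(104/6) = 4.1633

4.1633


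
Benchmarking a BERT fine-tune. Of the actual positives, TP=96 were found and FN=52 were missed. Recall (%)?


Recall = TP/(TP+FN)
= 96/(96+52)
= 96/148 = 64.86%

64.86%


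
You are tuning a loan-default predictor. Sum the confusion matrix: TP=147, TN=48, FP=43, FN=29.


Total = TP + TN + FP + FN
= 147 + 48 + 43 + 29
= 267
(Predicted positive: 190, predicted negative: 77)

267


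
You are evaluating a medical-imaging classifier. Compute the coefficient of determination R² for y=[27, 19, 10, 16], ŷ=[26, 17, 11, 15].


ȳ = 18
SS_res = Σ(y-ŷ)² = 7
SS_tot = Σ(y-ȳ)² = 150
R² = 1 - SS_res/SS_tot = 1 - 0.0467 = 0.9533

0.9533


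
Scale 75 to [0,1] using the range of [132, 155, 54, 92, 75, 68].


min=54, max=155
(75-54)/(155-54) = 21/101 = 0.2079

0.2079


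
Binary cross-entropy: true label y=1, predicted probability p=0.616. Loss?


BCE = -[y·ln(p) + (1-y)·ln(1-p)]
= -1·ln(0.616) - 0
= -ln(0.616) = 0.4845

0.4845


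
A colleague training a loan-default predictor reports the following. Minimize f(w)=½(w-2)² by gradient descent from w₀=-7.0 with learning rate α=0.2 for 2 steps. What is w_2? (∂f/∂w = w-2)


step 1: grad = -7-2 = -9; w = -7 - 0.2·(-9) = -5.2
step 2: grad = -5.2-2 = -7.2; w = -5.2 - 0.2·(-7.2) = -3.76

-3.76


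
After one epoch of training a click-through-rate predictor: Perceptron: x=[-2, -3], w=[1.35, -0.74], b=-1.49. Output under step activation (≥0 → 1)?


z = (-2)·(1.35) + (-3)·(-0.74) - 1.49
  = -1.97
step(z) = 0 (z<0)

0


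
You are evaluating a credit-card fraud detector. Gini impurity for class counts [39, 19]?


Probabilities: [39/58, 19/58] ≈ [0.6724, 0.3276]
Σpᵢ² = (1521 + 361)/58² = 1882/3364
Gini = 1 - Σpᵢ² = 1 - 1882/3364 = 0.4405

0.4405


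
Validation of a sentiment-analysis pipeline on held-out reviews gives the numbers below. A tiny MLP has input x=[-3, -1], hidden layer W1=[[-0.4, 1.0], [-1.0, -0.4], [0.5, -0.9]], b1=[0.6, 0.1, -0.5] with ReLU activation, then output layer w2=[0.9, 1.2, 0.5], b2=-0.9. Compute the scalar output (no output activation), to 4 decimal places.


z1[0] = (-0.4)·(-3) + (1.0)·(-1) + 0.6 = 0.8
z1[1] = (-1.0)·(-3) + (-0.4)·(-1) + 0.1 = 3.5
z1[2] = (0.5)·(-3) + (-0.9)·(-1) - 0.5 = -1.1
h = ReLU(z1) = [0.8, 3.5, 0.0]
output = (0.9)·(0.8) + (1.2)·(3.5) + (0.5)·(0.0) - 0.9 = 4.02

4.02


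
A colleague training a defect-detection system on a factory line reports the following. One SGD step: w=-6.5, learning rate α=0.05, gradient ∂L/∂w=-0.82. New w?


w_new = w - α·∇
= -6.5 - 0.05·-0.82
= -6.5 + 0.041
= -6.459

-6.459


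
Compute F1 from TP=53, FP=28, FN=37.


Precision = 53/81 = 0.6543
Recall = 53/90 = 0.5889
F1 = 2·P·R/(P+R) = 2·TP/(2·TP+FP+FN) = 106/(106+28+37) = 106/171 = 0.6199

0.6199


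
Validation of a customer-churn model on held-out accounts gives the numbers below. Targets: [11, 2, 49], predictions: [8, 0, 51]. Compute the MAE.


Absolute errors: |11-8|=3, |2-0|=2, |49-51|=2
Sum = 7
MAE = 7/3 = 7/3

7/3


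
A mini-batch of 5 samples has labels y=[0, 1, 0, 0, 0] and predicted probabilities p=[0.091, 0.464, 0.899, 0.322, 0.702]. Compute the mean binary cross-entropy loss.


L[0] = -ln(1-0.091) = -ln(0.909) = 0.0954
L[1] = -ln(0.464) = 0.7679
L[2] = -ln(1-0.899) = -ln(0.101) = 2.2926
L[3] = -ln(1-0.322) = -ln(0.678) = 0.3886
L[4] = -ln(1-0.702) = -ln(0.298) = 1.2107
mean = (0.0954 + 0.7679 + 2.2926 + 0.3886 + 1.2107)/5 = 0.951

0.951


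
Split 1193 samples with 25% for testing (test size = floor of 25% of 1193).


Test = ⌊1193·25/100⌋ = 298
Train = 1193 - 298 = 895

Train: 895, Test: 298


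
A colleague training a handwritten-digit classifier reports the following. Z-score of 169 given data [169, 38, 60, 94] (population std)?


μ = 90.25, σ = 49.6507
z = (169 - 90.25)/49.6507 = 1.5861

1.5861


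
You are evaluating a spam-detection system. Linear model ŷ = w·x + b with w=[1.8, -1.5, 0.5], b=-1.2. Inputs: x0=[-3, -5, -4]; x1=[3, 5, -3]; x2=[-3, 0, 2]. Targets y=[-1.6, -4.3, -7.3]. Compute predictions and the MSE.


ŷ0 = (1.8)·(-3) + (-1.5)·(-5) + (0.5)·(-4) - 1.2 = -1.1
ŷ1 = (1.8)·(3) + (-1.5)·(5) + (0.5)·(-3) - 1.2 = -4.8
ŷ2 = (1.8)·(-3) + (-1.5)·(0) + (0.5)·(2) - 1.2 = -5.6
errors² = [0.25, 0.25, 2.89]
MSE = 3.3900/3 = 1.13

1.13


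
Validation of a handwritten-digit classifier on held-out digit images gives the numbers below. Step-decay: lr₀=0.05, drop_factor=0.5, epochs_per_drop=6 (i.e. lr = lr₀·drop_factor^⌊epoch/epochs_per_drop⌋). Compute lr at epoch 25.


n_drops = ⌊25/6⌋ = 4
lr = 0.05·0.5^4 = 0.05·0.0625 = 0.003125

0.003125


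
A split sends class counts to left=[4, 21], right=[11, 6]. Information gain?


Parent = [15, 27], H_parent = 0.9403
H_left = 0.6343 (n=25), H_right = 0.9367 (n=17)
H_children = (25/42)·0.6343 + (17/42)·0.9367 = 0.7567
IG = 0.9403 - 0.7567 = 0.1836

0.1836


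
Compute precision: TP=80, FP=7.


Precision = TP/(TP+FP)
= 80/(80+7)
= 80/87 = 91.95%

91.95%


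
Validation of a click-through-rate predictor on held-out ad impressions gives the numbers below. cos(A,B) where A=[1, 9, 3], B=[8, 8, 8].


A·B = 1·8 + 9·8 + 3·8 = 104
‖A‖ = √91 = 9.5394, ‖B‖ = √192 = 13.8564
cos = 104/(√91·√192) = 104/√17472 = 0.7868

0.7868


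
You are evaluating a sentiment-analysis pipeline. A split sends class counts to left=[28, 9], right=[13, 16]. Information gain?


Parent = [41, 25], H_parent = 0.9572
H_left = 0.8004 (n=37), H_right = 0.9923 (n=29)
H_children = (37/66)·0.8004 + (29/66)·0.9923 = 0.8847
IG = 0.9572 - 0.8847 = 0.0725

0.0725


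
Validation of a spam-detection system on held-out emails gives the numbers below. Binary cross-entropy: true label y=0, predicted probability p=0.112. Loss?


BCE = -[y·ln(p) + (1-y)·ln(1-p)]
= -0 - 1·ln(1-0.112)
= -ln(0.888) = 0.1188

0.1188


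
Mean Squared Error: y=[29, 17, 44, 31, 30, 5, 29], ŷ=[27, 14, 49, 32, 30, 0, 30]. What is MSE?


Squared errors: (29-27)²=4, (17-14)²=9, (44-49)²=25, (31-32)²=1, (30-30)²=0, (5-0)²=25, (29-30)²=1
Sum = 65
MSE = 65/7 = 65/7

65/7


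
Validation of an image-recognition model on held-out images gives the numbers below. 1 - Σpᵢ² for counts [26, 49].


Probabilities: [26/75, 49/75] ≈ [0.3467, 0.6533]
Σpᵢ² = (676 + 2401)/75² = 3077/5625
Gini = 1 - Σpᵢ² = 1 - 3077/5625 = 0.453

0.453


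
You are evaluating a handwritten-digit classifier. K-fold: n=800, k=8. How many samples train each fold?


Fold size = 800/8 = 100
Training per fold = 800 - 100 = 700

700
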